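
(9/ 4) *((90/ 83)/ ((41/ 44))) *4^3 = 570240/ 3403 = 167.57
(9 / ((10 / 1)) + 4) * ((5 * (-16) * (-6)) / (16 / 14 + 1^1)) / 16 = 68.60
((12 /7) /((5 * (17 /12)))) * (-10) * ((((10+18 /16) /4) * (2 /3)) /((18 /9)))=-2.24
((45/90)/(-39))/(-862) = 0.00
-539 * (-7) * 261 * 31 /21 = 1453683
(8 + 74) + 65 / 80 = 1325 / 16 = 82.81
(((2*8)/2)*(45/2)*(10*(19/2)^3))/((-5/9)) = -2777895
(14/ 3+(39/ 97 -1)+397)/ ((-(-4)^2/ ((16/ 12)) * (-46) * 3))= 0.24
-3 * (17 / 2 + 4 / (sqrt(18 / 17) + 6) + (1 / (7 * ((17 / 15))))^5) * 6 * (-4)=173631693719324 / 262498902589 - 16 * sqrt(34) / 11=652.98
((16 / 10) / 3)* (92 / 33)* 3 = 736 / 165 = 4.46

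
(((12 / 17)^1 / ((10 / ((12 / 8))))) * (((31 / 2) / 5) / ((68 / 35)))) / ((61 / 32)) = 7812 / 88145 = 0.09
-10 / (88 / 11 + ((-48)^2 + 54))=-5 / 1183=-0.00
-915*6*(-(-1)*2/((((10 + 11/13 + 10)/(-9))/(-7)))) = -8992620/271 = -33183.10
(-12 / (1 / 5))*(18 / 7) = -1080 / 7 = -154.29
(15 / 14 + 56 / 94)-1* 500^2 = -164498903 / 658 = -249998.33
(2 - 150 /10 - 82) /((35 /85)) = -1615 /7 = -230.71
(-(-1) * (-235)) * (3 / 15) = -47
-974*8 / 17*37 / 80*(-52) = 936988 / 85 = 11023.39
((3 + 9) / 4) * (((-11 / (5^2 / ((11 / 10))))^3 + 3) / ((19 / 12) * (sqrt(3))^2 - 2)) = 135310317 / 42968750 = 3.15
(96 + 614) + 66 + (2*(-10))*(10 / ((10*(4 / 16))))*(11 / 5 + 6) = 120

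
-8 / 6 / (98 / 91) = -26 / 21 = -1.24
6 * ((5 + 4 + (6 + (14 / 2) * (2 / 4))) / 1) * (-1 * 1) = -111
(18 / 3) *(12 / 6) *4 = 48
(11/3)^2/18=121/162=0.75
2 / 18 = 1 / 9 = 0.11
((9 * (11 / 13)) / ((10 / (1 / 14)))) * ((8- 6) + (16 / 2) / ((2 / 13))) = 2673 / 910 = 2.94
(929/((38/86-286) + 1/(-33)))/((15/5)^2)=-439417/1215750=-0.36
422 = 422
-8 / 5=-1.60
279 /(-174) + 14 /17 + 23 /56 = -0.37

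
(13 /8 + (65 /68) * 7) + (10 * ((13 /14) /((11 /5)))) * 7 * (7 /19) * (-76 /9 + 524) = 1437743411 /255816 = 5620.22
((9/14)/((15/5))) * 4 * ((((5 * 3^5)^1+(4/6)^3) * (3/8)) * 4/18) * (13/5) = 426569/1890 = 225.70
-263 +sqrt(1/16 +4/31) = -263 +sqrt(2945)/124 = -262.56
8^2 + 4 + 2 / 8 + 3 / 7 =1923 / 28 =68.68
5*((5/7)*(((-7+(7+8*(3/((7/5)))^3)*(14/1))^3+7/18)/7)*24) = 359605769836196500/17294403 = 20793187821.30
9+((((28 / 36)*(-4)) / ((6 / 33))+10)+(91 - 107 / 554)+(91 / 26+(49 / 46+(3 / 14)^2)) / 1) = 1093577965 / 11238444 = 97.31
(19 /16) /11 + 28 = 4947 /176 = 28.11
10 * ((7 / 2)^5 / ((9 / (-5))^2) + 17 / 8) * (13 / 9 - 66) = -1236609115 / 11664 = -106019.30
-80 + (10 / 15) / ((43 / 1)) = -10318 / 129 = -79.98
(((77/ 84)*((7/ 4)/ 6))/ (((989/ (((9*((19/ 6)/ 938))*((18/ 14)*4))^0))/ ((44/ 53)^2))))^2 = 86806489/ 2500581833849124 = 0.00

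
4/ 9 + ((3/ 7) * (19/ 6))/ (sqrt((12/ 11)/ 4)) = 3.04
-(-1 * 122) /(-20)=-61 /10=-6.10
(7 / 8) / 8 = 7 / 64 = 0.11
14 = 14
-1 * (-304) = 304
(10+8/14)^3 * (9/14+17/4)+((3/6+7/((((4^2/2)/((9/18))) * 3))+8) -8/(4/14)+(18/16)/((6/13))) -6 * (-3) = 166578277/28812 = 5781.56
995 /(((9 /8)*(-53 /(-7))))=55720 /477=116.81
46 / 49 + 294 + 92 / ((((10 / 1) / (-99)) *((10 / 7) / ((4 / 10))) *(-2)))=2587511 / 6125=422.45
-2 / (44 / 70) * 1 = -3.18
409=409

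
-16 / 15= -1.07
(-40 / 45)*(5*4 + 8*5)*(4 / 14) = -320 / 21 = -15.24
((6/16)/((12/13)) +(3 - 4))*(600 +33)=-12027/32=-375.84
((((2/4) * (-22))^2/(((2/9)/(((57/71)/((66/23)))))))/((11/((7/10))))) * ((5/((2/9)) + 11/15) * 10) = 6396369/2840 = 2252.24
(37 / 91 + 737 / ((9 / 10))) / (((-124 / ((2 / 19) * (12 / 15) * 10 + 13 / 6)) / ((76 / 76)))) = -32879147 / 1653912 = -19.88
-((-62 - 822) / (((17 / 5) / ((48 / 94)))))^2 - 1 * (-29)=-38873539 / 2209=-17597.80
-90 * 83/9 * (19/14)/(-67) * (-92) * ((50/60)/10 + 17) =-37177775/1407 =-26423.44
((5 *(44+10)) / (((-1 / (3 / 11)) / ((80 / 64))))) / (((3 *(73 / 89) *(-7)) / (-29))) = -1742175 / 11242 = -154.97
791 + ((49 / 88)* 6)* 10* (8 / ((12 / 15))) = 1125.09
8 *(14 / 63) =16 / 9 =1.78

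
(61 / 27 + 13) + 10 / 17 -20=-4.15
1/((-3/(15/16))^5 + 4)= -3125/1036076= -0.00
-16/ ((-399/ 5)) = 0.20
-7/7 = -1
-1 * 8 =-8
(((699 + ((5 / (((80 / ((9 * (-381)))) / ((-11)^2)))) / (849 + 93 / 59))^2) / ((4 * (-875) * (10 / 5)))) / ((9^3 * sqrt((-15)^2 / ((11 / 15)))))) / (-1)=172824849683 * sqrt(165) / 121851903688704000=0.00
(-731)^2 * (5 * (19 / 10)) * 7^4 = 24377014459 / 2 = 12188507229.50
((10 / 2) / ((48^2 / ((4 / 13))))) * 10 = 25 / 3744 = 0.01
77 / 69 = 1.12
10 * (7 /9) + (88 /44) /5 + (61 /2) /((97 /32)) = 79616 /4365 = 18.24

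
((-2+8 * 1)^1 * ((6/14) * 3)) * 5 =270/7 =38.57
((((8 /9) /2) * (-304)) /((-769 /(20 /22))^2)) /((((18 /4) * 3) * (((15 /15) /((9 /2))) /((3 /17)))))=-121600 /10947866193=-0.00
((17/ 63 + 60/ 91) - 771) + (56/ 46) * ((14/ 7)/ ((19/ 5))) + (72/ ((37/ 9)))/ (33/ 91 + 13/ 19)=-752.70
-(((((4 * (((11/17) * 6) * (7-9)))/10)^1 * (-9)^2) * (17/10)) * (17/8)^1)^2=-2064884481/2500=-825953.79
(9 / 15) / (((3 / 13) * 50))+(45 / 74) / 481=118493 / 2224625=0.05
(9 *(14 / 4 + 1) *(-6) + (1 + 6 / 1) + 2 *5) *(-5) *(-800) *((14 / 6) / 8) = -791000 / 3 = -263666.67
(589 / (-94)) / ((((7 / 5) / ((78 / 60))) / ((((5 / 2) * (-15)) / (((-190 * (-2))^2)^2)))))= 1209 / 115538483200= 0.00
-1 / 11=-0.09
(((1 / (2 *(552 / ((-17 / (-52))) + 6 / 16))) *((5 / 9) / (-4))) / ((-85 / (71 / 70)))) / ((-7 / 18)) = -0.00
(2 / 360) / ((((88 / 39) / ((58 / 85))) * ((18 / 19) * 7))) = 7163 / 28274400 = 0.00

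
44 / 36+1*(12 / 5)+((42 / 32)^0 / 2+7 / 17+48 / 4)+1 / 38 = 240704 / 14535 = 16.56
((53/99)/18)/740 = 53/1318680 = 0.00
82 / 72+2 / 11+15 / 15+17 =7651 / 396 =19.32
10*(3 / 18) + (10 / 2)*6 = 95 / 3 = 31.67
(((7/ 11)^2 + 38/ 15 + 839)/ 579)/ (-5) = -1528118/ 5254425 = -0.29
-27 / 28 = -0.96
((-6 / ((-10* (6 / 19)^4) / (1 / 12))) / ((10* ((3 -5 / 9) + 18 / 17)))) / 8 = 2215457 / 123494400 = 0.02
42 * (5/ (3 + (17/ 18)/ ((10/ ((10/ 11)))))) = 41580/ 611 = 68.05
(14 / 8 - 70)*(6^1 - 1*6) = 0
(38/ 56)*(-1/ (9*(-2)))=19/ 504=0.04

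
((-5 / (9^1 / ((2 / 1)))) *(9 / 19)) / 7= -10 / 133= -0.08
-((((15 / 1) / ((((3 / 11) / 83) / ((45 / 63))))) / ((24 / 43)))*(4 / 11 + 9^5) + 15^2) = -57955511975 / 168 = -344973285.57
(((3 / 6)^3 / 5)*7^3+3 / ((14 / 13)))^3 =32187778741 / 21952000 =1466.28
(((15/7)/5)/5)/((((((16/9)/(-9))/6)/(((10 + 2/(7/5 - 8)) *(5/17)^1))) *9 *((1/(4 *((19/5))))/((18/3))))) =-98496/1309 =-75.25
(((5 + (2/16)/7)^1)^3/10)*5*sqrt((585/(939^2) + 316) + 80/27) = 22188041*sqrt(2531132349)/989420544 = 1128.22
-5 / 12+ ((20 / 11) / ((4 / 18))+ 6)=1817 / 132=13.77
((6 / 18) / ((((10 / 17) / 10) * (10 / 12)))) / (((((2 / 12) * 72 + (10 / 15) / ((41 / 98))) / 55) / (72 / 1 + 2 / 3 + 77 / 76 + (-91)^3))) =-119742780133 / 5776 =-20731090.74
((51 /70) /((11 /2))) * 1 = 51 /385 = 0.13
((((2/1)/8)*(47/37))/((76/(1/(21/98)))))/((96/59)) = 19411/1619712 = 0.01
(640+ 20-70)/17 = 590/17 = 34.71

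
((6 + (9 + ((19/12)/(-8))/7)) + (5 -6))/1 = 9389/672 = 13.97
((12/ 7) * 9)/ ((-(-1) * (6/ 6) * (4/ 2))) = 54/ 7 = 7.71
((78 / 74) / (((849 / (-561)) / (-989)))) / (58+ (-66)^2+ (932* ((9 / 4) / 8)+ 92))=0.14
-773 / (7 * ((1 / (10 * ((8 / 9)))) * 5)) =-12368 / 63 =-196.32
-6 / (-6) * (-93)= -93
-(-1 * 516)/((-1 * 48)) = -43/4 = -10.75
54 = 54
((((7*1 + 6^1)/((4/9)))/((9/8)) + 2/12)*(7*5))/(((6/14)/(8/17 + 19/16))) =17347715/4896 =3543.24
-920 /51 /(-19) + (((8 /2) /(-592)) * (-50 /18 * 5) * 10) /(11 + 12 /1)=4899395 /4947714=0.99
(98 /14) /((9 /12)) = 28 /3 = 9.33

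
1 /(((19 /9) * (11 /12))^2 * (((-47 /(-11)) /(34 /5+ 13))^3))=124493242896 /4685012875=26.57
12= 12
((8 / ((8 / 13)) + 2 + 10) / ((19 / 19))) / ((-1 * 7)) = -25 / 7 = -3.57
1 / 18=0.06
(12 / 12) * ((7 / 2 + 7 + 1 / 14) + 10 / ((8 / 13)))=751 / 28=26.82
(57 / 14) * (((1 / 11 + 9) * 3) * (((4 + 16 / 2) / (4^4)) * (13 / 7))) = 166725 / 17248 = 9.67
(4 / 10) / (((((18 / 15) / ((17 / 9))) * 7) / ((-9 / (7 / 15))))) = -85 / 49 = -1.73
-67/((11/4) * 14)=-134/77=-1.74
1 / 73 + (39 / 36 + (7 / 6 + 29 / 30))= 14149 / 4380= 3.23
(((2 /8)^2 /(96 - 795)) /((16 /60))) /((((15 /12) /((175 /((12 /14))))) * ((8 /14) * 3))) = -8575 /268416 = -0.03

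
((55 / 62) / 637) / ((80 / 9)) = 99 / 631904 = 0.00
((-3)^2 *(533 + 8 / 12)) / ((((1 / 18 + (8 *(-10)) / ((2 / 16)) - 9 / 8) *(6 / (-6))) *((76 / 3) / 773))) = 200486826 / 876983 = 228.61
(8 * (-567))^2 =20575296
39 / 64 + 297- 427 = -8281 / 64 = -129.39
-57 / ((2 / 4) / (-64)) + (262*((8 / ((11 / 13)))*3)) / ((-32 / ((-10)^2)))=-175194 / 11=-15926.73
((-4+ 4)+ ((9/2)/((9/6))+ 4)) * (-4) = -28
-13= -13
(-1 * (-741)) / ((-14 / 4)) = -1482 / 7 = -211.71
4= 4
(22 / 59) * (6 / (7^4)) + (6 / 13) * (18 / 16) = 3831657 / 7366268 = 0.52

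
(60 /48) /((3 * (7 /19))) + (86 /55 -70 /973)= 1684211 /642180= 2.62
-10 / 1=-10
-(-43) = 43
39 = 39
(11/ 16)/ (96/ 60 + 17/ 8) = 55/ 298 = 0.18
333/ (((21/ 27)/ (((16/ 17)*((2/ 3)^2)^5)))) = 606208/ 86751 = 6.99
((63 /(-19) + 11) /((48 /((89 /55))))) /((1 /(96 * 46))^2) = 5279098368 /1045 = 5051768.77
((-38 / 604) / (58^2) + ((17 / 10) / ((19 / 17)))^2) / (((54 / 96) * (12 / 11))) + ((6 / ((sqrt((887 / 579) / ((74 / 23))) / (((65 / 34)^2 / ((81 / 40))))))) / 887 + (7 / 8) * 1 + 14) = 84500 * sqrt(874101246) / 141200645661 + 4615756301543 / 247556255400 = 18.66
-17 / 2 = -8.50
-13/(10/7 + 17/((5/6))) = -455/764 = -0.60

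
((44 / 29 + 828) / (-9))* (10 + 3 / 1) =-312728 / 261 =-1198.19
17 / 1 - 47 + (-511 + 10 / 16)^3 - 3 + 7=-68067253099 / 512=-132943853.71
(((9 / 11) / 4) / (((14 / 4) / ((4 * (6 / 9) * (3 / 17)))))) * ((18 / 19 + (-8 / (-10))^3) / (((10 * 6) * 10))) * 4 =20796 / 77721875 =0.00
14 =14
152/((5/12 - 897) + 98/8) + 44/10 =56086/13265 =4.23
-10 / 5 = -2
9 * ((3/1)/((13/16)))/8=54/13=4.15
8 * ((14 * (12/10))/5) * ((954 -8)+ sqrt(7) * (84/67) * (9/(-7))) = 635712/25 -72576 * sqrt(7)/1675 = 25313.84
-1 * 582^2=-338724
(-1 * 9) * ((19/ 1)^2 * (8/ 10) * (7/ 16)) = -22743/ 20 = -1137.15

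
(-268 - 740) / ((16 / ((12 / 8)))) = -189 / 2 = -94.50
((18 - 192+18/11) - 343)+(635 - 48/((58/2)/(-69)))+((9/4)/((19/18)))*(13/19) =54194219/230318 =235.30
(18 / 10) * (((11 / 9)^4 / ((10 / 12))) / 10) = 14641 / 30375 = 0.48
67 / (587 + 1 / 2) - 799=-938691 / 1175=-798.89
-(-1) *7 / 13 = 7 / 13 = 0.54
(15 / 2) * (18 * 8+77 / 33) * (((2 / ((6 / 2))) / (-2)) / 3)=-121.94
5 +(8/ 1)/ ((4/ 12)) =29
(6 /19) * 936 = 5616 /19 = 295.58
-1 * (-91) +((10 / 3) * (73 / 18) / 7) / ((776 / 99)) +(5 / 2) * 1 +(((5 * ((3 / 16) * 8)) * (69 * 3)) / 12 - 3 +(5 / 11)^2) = 217223129 / 985908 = 220.33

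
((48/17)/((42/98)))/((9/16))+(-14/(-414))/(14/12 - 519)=128057398/10933533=11.71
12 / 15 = 4 / 5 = 0.80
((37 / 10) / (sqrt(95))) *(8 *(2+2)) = 592 *sqrt(95) / 475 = 12.15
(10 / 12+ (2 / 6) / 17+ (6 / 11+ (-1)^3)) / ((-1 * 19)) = -149 / 7106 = -0.02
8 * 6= 48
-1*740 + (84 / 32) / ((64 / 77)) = -736.84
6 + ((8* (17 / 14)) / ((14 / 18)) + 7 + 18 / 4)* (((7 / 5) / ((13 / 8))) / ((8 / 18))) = 23889 / 455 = 52.50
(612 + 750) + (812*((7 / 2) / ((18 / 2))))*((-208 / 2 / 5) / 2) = -86494 / 45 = -1922.09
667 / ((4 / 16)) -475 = 2193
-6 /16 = -3 /8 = -0.38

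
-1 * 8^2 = -64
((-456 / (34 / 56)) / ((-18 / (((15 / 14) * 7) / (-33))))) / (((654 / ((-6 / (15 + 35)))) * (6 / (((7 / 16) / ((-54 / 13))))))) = -12103 / 396245520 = -0.00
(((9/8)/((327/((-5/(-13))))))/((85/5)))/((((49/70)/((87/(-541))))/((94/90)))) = -6815/364900172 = -0.00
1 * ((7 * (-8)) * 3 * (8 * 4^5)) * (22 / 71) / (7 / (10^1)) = -43253760 / 71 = -609207.89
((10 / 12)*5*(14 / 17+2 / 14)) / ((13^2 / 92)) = 132250 / 60333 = 2.19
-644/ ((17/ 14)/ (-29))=261464/ 17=15380.24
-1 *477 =-477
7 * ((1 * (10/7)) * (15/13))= 11.54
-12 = -12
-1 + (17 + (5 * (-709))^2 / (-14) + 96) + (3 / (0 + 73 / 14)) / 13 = -11924618105 / 13286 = -897532.60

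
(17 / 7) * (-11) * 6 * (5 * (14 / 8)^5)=-6734805 / 512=-13153.92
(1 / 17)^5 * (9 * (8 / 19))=72 / 26977283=0.00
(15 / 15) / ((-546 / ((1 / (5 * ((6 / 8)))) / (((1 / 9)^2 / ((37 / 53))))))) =-0.03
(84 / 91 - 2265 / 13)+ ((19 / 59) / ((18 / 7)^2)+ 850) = 168175555 / 248508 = 676.74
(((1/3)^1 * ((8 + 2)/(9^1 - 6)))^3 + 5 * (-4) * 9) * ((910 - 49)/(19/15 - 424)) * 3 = 10992100/10071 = 1091.46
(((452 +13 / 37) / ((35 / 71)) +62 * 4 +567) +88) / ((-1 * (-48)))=7017 / 185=37.93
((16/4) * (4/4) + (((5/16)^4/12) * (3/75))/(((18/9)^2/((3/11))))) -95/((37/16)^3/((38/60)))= -1516669110337/1752746164224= -0.87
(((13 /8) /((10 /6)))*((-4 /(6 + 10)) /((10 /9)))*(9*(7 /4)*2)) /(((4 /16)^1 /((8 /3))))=-73.71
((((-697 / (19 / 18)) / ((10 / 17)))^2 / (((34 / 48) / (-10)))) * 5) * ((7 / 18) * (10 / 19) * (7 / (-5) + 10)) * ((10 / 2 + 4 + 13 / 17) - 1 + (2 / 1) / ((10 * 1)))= -48136085506656 / 34295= -1403589021.92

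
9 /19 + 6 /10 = 102 /95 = 1.07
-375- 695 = -1070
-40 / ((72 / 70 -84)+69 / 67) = 93800 / 192153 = 0.49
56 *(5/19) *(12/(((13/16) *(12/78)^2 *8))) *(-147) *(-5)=16052400/19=844863.16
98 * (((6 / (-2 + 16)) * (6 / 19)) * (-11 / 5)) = -2772 / 95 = -29.18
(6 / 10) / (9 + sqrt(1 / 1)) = 3 / 50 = 0.06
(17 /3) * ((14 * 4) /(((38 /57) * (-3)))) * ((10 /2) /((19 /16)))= -38080 /57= -668.07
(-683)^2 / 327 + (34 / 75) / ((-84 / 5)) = 1426.54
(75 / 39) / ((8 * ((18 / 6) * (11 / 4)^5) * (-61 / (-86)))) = 275200 / 383140329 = 0.00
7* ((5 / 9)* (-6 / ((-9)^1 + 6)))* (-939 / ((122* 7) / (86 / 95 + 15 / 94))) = -2976317 / 326838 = -9.11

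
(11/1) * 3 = 33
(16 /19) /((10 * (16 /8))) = 4 /95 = 0.04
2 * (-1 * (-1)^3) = 2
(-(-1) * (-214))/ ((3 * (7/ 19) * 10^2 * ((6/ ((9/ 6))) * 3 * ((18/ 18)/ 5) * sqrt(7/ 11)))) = -2033 * sqrt(77)/ 17640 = -1.01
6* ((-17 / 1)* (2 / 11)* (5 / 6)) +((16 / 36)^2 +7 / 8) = -102515 / 7128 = -14.38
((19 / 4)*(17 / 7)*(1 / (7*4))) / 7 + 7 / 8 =5125 / 5488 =0.93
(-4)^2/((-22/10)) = -80/11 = -7.27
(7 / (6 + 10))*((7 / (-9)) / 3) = -49 / 432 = -0.11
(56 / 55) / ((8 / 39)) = 273 / 55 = 4.96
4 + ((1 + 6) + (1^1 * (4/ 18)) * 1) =101/ 9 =11.22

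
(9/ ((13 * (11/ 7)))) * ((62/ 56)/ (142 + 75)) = 9/ 4004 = 0.00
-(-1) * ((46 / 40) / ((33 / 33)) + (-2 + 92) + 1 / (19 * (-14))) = 242449 / 2660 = 91.15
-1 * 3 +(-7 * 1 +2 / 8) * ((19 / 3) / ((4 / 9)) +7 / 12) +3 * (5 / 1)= -705 / 8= -88.12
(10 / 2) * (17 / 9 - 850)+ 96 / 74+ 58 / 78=-18348530 / 4329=-4238.51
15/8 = 1.88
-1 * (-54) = 54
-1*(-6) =6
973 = 973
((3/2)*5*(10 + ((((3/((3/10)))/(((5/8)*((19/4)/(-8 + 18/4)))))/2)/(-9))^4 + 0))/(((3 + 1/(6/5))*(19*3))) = 0.35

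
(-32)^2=1024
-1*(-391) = 391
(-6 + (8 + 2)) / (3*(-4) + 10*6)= 0.08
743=743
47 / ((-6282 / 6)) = -47 / 1047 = -0.04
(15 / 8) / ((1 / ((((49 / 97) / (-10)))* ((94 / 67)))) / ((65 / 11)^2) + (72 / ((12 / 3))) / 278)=-4057482975 / 734338928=-5.53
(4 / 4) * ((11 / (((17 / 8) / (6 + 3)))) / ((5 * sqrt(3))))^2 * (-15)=-627264 / 1445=-434.09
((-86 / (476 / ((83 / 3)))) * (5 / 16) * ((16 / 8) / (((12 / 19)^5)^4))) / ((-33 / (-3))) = -670793076349907623960430699845 / 240882807845459756876562432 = -2784.73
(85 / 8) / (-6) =-85 / 48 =-1.77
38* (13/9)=494/9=54.89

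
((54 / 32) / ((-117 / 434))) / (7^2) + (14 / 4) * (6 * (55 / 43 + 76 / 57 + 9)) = 7629809 / 31304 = 243.73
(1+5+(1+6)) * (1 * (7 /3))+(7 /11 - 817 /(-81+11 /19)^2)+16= 3609182279 /77047872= 46.84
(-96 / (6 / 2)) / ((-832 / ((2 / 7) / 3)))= 0.00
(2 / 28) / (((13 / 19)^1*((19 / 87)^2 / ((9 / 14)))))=68121 / 48412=1.41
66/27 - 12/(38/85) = -4172/171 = -24.40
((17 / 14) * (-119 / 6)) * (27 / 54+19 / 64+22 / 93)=-1777639 / 71424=-24.89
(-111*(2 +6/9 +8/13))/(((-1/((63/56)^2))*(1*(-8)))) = -2997/52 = -57.63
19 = 19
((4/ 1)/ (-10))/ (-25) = 2/ 125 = 0.02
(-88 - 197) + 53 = -232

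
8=8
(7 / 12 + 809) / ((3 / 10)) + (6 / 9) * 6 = 48647 / 18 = 2702.61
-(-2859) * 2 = 5718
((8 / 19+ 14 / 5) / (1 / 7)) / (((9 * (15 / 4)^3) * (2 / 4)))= 30464 / 320625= 0.10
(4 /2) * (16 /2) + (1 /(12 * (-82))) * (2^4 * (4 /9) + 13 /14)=1982731 /123984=15.99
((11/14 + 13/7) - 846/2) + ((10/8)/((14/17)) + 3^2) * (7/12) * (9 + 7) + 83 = -5023/21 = -239.19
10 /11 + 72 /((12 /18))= 1198 /11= 108.91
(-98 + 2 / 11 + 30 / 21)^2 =9290.96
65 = 65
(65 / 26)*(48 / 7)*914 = 109680 / 7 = 15668.57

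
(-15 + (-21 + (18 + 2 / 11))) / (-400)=49 / 1100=0.04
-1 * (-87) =87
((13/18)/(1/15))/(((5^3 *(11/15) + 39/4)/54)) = 7020/1217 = 5.77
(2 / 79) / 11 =2 / 869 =0.00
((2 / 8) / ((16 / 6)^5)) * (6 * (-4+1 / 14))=-40095 / 917504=-0.04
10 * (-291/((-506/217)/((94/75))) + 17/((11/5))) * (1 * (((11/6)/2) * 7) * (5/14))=519089/138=3761.51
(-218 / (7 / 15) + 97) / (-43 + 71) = -2591 / 196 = -13.22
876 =876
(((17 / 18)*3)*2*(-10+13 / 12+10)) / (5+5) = 221 / 360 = 0.61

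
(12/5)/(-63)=-4/105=-0.04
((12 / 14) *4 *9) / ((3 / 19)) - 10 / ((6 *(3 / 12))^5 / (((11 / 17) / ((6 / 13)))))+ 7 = 17400721 / 86751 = 200.58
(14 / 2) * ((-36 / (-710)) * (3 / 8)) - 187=-265351 / 1420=-186.87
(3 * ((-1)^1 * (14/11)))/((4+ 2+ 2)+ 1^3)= -14/33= -0.42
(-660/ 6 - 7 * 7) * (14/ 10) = -1113/ 5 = -222.60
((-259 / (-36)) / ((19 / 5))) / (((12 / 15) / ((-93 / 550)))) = -8029 / 20064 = -0.40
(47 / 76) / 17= 47 / 1292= 0.04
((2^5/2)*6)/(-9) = -32/3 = -10.67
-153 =-153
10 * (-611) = -6110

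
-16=-16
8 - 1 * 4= 4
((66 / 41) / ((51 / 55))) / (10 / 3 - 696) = -1815 / 724183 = -0.00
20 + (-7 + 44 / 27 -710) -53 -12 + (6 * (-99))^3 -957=-5658830137 / 27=-209586301.37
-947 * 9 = -8523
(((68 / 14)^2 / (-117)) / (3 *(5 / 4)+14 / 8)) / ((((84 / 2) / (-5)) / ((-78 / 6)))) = -5780 / 101871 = -0.06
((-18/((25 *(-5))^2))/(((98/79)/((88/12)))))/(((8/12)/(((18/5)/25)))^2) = -3801006/11962890625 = -0.00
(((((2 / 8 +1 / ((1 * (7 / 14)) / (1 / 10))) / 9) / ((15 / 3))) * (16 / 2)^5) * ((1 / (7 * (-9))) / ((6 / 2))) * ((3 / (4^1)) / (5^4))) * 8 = -0.02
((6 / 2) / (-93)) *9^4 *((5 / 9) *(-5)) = 18225 / 31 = 587.90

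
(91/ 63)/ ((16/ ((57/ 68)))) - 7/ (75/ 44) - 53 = -1551243/ 27200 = -57.03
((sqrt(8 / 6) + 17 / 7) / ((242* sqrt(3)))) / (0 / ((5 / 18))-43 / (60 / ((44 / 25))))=-2125* sqrt(3) / 801262-125 / 57233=-0.01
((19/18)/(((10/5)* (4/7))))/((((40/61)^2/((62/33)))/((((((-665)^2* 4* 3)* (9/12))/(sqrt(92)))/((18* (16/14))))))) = 1899653214109* sqrt(23)/111919104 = 81401.80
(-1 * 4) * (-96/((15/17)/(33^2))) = 2369664/5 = 473932.80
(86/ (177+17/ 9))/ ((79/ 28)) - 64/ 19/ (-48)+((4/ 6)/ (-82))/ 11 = 18670387/ 77849365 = 0.24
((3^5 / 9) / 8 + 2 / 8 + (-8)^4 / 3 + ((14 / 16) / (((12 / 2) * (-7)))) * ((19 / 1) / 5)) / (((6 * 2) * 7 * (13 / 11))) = 516263 / 37440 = 13.79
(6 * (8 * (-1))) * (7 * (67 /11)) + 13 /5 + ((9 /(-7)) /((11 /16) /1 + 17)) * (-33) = -222436717 /108955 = -2041.55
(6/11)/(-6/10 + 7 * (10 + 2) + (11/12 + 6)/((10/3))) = 240/37609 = 0.01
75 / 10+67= 149 / 2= 74.50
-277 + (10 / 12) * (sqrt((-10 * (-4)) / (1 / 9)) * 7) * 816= -277 + 28560 * sqrt(10)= 90037.65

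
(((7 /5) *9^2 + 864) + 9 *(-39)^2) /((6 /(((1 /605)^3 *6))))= 73332 /1107225625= 0.00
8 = 8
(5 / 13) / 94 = 5 / 1222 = 0.00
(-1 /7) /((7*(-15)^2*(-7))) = 1 /77175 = 0.00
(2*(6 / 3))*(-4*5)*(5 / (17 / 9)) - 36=-247.76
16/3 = 5.33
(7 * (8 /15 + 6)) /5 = 686 /75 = 9.15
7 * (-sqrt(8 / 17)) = -14 * sqrt(34) / 17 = -4.80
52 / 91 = 4 / 7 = 0.57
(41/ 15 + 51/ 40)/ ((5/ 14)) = 11.22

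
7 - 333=-326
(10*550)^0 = 1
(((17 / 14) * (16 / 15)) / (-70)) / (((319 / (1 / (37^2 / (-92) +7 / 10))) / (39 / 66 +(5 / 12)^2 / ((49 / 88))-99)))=-595408544 / 1483838622189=-0.00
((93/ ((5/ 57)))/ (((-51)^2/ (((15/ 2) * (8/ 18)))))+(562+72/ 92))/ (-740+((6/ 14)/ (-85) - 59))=-196866985/ 278826792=-0.71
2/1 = 2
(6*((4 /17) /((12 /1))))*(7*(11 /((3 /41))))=6314 /51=123.80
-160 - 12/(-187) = -29908/187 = -159.94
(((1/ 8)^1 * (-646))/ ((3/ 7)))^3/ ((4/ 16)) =-11558505581/ 432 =-26755799.96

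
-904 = -904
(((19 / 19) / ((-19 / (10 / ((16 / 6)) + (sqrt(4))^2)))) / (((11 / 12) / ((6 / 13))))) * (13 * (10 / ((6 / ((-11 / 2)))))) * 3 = 1395 / 19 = 73.42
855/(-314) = -855/314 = -2.72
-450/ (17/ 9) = -4050/ 17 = -238.24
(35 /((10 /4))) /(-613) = -14 /613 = -0.02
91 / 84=13 / 12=1.08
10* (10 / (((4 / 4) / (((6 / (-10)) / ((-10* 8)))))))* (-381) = -1143 / 4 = -285.75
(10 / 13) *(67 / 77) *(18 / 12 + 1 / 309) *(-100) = -31121500 / 309309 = -100.62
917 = 917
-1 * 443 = -443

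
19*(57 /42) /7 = 361 /98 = 3.68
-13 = -13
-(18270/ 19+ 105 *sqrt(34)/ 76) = -18270/ 19- 105 *sqrt(34)/ 76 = -969.63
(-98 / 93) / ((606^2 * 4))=-49 / 68305896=-0.00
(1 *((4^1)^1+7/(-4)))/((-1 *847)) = -9/3388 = -0.00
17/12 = 1.42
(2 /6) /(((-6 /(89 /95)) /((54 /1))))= -267 /95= -2.81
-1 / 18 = -0.06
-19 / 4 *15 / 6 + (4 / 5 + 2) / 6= -11.41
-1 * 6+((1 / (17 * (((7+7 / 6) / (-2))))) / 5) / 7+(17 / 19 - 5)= -5597988 / 553945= -10.11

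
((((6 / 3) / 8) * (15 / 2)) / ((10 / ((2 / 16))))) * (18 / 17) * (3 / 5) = 81 / 5440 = 0.01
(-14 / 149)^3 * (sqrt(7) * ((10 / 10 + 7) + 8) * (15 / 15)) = -43904 * sqrt(7) / 3307949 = -0.04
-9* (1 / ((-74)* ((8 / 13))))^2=-1521 / 350464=-0.00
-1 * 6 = -6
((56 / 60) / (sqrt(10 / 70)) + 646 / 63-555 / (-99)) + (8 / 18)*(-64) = -969 / 77 + 14*sqrt(7) / 15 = -10.12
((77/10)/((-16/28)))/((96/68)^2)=-155771/23040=-6.76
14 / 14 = 1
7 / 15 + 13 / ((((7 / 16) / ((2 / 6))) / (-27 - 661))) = -715471 / 105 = -6814.01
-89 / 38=-2.34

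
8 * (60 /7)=480 /7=68.57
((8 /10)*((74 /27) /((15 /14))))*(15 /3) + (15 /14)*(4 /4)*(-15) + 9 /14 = -14732 /2835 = -5.20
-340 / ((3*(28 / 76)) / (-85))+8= 549268 / 21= 26155.62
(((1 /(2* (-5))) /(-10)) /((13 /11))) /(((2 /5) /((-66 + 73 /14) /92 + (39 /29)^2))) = 594649 /24489920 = 0.02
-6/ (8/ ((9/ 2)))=-27/ 8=-3.38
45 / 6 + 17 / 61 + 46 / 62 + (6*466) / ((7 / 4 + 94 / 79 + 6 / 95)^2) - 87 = 7117491460026791 / 30737080993382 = 231.56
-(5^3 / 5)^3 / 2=-15625 / 2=-7812.50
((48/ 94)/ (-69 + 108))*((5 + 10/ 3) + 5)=320/ 1833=0.17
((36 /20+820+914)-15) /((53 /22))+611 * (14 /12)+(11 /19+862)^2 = 427892077403 /573990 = 745469.57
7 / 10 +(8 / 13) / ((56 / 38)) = 1.12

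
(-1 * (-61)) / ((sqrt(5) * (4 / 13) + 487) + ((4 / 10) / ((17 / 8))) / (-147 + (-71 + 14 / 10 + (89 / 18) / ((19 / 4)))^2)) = 16075667379260977551983029747 / 128341558236573077621178631049 - 10156794196584993172468708 * sqrt(5) / 128341558236573077621178631049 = 0.13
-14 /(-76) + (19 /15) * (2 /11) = 2599 /6270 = 0.41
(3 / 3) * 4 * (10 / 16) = 5 / 2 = 2.50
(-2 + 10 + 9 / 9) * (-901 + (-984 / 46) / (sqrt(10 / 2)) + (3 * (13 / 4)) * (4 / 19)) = -153720 / 19- 4428 * sqrt(5) / 115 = -8176.62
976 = 976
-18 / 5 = -3.60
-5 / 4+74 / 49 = 0.26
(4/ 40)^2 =1/ 100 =0.01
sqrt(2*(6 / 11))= 2*sqrt(33) / 11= 1.04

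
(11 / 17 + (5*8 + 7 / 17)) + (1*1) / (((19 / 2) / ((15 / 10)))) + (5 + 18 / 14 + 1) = 109664 / 2261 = 48.50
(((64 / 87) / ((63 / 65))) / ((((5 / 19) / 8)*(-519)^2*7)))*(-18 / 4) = -63232 / 1148285943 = -0.00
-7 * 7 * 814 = -39886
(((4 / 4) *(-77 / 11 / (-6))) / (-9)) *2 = -7 / 27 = -0.26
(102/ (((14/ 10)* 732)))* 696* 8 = 554.19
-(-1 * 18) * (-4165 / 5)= -14994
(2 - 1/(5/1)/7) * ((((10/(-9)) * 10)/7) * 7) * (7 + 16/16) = -3680/21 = -175.24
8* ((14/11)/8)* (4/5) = 56/55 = 1.02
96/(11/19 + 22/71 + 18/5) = 21.39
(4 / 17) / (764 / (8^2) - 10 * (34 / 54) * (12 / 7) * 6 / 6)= 4032 / 19601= 0.21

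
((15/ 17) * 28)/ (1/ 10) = 4200/ 17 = 247.06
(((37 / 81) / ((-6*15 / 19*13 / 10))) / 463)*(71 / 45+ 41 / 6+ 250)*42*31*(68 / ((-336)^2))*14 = -662790509 / 1458116640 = -0.45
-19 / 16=-1.19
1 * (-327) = -327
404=404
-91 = -91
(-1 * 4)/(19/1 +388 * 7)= -4/2735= -0.00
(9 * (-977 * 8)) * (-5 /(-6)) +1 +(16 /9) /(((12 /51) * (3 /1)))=-1582645 /27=-58616.48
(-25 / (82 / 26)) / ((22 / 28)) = -4550 / 451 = -10.09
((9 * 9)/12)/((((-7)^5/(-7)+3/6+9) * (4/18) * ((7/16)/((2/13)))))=648/146237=0.00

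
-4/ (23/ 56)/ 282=-112/ 3243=-0.03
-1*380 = -380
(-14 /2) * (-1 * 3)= 21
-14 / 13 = -1.08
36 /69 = 12 /23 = 0.52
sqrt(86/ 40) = sqrt(215)/ 10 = 1.47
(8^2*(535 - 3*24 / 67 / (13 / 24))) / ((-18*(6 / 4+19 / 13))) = -29712448 / 46431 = -639.93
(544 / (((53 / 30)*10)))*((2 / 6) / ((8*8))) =17 / 106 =0.16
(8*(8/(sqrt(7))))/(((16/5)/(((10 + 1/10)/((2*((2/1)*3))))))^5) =10510100501*sqrt(7)/913217421312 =0.03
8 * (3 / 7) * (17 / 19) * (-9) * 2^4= -58752 / 133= -441.74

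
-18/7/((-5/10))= 36/7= 5.14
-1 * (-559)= 559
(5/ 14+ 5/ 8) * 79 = 4345/ 56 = 77.59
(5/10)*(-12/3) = -2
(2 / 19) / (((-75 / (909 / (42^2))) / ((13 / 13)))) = -101 / 139650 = -0.00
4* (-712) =-2848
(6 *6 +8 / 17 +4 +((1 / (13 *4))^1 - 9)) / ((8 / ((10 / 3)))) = 46395 / 3536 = 13.12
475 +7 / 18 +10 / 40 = 17123 / 36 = 475.64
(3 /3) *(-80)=-80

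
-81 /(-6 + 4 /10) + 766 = 21853 /28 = 780.46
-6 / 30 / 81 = -1 / 405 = -0.00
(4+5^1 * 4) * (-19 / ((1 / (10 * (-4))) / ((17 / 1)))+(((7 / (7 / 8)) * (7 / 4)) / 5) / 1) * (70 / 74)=10855152 / 37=293382.49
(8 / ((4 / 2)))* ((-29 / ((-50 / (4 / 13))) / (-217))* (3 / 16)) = -87 / 141050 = -0.00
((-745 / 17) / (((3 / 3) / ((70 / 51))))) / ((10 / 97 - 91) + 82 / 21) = 35409850 / 51211667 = 0.69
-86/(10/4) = -172/5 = -34.40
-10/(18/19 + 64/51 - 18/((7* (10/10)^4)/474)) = 6783/825257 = 0.01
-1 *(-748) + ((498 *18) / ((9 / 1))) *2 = 2740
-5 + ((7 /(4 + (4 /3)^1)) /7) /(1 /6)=-31 /8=-3.88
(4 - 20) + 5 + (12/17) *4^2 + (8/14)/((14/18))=857/833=1.03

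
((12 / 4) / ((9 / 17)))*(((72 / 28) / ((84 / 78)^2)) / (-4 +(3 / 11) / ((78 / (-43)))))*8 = -24.22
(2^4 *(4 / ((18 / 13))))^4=29948379136 / 6561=4564605.87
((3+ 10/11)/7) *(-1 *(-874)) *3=112746/77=1464.23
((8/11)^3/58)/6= 128/115797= 0.00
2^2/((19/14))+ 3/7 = 449/133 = 3.38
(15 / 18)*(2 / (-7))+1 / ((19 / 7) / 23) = 3286 / 399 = 8.24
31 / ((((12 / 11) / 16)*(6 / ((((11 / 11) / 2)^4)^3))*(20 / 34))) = 5797 / 184320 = 0.03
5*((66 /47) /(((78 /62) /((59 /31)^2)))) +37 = 1083727 /18941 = 57.22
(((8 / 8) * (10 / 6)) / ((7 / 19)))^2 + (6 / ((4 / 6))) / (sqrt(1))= 12994 / 441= 29.46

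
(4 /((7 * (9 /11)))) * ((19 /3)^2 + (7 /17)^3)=78173920 /2785671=28.06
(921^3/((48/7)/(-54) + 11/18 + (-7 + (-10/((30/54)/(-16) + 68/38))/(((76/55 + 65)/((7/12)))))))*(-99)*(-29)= -1651219894069481399202/4833820357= -341597281677.69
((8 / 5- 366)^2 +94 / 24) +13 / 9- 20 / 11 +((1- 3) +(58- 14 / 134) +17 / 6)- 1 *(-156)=88222635563 / 663300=133005.63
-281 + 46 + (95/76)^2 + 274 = 649/16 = 40.56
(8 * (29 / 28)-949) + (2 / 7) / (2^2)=-13169 / 14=-940.64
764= 764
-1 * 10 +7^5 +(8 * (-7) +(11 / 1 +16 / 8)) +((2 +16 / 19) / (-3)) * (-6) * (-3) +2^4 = 318306 / 19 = 16752.95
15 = 15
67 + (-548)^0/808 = 67.00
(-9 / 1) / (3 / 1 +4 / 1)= -9 / 7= -1.29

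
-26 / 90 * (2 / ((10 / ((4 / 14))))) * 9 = -26 / 175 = -0.15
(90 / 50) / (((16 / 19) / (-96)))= -1026 / 5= -205.20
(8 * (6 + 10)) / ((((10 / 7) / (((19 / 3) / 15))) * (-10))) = -3.78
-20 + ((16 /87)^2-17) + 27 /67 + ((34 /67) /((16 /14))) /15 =-370540483 /10142460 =-36.53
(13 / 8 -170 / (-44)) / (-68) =-483 / 5984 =-0.08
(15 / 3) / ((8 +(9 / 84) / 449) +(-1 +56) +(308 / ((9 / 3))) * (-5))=-188580 / 16984763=-0.01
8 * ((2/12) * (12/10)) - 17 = -77/5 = -15.40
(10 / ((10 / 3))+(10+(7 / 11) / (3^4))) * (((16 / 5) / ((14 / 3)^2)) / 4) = 2318 / 4851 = 0.48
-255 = -255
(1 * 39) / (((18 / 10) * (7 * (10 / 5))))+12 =569 / 42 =13.55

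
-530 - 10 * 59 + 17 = -1103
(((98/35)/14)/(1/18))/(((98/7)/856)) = 7704/35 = 220.11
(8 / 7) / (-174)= -4 / 609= -0.01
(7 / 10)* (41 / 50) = 287 / 500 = 0.57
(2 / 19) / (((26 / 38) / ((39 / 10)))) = 3 / 5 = 0.60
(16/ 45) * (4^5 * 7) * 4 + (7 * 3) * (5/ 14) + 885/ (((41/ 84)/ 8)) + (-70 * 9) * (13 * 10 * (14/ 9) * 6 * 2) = -5550101861/ 3690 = -1504092.65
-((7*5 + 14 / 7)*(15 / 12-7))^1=851 / 4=212.75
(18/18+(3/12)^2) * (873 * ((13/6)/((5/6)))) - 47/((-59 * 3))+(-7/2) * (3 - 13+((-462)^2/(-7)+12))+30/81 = 13907182909/127440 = 109127.30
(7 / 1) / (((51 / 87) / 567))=115101 / 17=6770.65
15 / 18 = 5 / 6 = 0.83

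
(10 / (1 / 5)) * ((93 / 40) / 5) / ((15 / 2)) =31 / 10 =3.10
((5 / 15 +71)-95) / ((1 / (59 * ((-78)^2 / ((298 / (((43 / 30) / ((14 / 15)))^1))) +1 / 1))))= -282711421 / 6258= -45176.00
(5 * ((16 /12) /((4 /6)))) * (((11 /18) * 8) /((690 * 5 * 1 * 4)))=11 /3105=0.00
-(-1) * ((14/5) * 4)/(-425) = -56/2125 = -0.03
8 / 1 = 8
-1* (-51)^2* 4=-10404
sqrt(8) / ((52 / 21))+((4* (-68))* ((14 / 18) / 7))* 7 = -1904 / 9+21* sqrt(2) / 26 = -210.41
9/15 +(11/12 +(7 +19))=1651/60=27.52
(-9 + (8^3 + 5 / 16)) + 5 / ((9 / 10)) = 73277 / 144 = 508.87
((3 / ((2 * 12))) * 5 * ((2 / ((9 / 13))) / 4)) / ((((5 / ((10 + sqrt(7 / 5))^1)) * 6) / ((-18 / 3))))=-65 / 72 - 13 * sqrt(35) / 720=-1.01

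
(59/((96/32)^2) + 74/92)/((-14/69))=-3047/84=-36.27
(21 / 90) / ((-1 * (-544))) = 7 / 16320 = 0.00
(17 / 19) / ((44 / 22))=17 / 38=0.45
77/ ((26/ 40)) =118.46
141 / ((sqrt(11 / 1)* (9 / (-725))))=-3424.67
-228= -228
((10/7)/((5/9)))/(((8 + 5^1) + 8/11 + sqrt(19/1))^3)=2984366869/1675653533946 -517573991*sqrt(19)/1675653533946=0.00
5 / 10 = 1 / 2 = 0.50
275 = 275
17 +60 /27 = 173 /9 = 19.22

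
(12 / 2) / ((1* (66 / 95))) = 95 / 11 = 8.64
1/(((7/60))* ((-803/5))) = -300/5621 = -0.05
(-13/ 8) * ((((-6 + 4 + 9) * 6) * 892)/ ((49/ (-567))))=704457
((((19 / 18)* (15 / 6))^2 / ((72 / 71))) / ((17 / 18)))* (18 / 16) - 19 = -847609 / 78336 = -10.82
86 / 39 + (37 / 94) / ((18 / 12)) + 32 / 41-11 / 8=1126109 / 601224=1.87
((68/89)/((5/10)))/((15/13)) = 1768/1335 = 1.32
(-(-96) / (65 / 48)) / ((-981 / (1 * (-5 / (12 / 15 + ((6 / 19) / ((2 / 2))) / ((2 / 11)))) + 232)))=-28383744 / 1707485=-16.62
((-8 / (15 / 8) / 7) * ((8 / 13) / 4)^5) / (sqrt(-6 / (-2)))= -2048 * sqrt(3) / 116957295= -0.00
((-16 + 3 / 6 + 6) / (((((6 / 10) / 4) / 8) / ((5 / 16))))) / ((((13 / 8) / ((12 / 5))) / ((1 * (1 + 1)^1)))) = -6080 / 13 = -467.69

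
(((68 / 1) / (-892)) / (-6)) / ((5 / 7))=119 / 6690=0.02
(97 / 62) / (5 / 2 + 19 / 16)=776 / 1829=0.42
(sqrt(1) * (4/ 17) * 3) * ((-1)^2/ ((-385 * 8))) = -3/ 13090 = -0.00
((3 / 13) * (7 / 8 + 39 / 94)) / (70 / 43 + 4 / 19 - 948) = -1188735 / 3778492432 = -0.00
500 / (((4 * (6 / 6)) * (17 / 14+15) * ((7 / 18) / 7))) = 31500 / 227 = 138.77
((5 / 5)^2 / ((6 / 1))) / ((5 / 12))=2 / 5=0.40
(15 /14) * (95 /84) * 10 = 2375 /196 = 12.12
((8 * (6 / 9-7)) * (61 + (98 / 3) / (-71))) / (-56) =245005 / 4473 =54.77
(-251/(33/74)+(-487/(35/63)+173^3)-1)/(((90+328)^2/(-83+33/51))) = -59785994170/24505041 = -2439.74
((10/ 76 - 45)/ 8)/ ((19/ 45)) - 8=-122933/ 5776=-21.28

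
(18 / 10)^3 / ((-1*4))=-729 / 500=-1.46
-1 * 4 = -4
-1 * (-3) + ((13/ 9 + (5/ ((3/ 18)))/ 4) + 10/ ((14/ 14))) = 395/ 18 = 21.94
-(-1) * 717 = 717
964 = 964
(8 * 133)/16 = 133/2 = 66.50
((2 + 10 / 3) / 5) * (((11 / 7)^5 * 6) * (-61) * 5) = -314371552 / 16807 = -18704.80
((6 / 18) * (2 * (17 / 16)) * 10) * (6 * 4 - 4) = 425 / 3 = 141.67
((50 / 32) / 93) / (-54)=-25 / 80352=-0.00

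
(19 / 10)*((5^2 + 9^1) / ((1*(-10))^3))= -323 / 5000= -0.06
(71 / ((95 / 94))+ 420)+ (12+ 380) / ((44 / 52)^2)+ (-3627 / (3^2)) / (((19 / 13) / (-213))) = 36160671 / 605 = 59769.70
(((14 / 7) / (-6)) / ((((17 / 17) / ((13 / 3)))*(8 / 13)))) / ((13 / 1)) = -13 / 72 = -0.18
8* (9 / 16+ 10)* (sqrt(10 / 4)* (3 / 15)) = 169* sqrt(10) / 20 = 26.72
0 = 0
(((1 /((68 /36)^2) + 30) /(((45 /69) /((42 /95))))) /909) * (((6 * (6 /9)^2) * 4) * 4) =0.96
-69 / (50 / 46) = -63.48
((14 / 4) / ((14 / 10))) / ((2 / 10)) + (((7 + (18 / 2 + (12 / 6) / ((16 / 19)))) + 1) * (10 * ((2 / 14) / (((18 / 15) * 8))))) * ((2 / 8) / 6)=407075 / 32256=12.62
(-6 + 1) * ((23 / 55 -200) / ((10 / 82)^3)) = 756545817 / 1375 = 550215.14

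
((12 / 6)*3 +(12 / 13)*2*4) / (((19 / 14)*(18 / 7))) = 2842 / 741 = 3.84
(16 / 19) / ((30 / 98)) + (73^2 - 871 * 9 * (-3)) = 8221894 / 285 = 28848.75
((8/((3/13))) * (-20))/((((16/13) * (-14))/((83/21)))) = 70135/441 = 159.04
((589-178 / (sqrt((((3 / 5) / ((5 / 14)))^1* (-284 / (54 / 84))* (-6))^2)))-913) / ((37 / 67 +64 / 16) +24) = -1208503187 / 106485232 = -11.35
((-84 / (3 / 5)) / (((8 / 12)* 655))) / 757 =-0.00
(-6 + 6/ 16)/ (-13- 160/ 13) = 585/ 2632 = 0.22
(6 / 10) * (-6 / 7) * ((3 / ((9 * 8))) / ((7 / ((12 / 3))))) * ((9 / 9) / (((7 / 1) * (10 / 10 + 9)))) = -3 / 17150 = -0.00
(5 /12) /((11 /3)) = 5 /44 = 0.11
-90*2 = -180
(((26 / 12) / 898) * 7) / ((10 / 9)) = 273 / 17960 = 0.02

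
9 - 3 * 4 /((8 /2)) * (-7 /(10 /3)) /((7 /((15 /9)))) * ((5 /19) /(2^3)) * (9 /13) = 35703 /3952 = 9.03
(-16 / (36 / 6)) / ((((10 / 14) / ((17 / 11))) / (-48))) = 276.95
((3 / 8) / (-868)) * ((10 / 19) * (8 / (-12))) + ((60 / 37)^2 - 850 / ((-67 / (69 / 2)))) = 1332129389615 / 3025391432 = 440.32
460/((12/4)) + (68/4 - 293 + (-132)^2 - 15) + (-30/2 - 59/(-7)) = 362875/21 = 17279.76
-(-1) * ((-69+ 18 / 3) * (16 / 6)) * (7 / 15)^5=-941192 / 253125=-3.72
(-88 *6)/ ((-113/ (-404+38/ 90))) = -3196336/ 1695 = -1885.74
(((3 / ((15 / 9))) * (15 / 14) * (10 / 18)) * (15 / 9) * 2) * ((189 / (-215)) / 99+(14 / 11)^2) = 29935 / 5203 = 5.75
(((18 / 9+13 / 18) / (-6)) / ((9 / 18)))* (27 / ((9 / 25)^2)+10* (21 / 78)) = -201635 / 1053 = -191.49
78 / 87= 26 / 29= 0.90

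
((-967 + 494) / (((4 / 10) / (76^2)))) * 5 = -34150600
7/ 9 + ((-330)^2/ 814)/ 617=204353/ 205461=0.99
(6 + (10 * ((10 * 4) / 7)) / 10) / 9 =82 / 63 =1.30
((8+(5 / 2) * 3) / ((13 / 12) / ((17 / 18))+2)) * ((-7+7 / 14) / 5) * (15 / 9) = -6851 / 642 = -10.67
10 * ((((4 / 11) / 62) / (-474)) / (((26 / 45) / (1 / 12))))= -25 / 1400828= -0.00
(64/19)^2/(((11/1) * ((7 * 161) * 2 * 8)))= 0.00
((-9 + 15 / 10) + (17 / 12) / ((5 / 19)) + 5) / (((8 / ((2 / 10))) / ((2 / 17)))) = 173 / 20400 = 0.01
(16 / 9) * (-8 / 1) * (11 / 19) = -1408 / 171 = -8.23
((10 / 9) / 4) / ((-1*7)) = -5 / 126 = -0.04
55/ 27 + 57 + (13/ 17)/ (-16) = 433217/ 7344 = 58.99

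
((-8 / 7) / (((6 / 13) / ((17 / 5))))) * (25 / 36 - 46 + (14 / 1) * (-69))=1149421 / 135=8514.23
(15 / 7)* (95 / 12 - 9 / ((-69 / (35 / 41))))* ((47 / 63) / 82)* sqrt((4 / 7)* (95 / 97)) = 21348575* sqrt(64505) / 46308840228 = 0.12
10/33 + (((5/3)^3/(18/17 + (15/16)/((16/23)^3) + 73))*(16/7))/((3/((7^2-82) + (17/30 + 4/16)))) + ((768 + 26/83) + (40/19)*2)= 1948572704950429640/2526186498628023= 771.35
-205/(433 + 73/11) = -2255/4836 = -0.47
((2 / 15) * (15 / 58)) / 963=1 / 27927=0.00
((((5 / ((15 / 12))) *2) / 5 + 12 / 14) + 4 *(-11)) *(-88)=127952 / 35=3655.77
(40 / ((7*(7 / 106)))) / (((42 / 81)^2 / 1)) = 321.84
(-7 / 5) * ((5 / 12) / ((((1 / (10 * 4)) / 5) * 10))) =-35 / 3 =-11.67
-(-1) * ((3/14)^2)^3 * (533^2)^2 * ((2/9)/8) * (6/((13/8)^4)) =21973117536/117649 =186768.42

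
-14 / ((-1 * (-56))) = -1 / 4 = -0.25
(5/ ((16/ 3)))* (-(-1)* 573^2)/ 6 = 1641645/ 32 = 51301.41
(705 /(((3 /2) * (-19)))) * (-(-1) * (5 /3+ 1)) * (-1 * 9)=11280 /19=593.68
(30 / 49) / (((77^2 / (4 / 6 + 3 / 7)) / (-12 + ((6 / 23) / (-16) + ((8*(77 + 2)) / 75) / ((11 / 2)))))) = -227357 / 191743860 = -0.00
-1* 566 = -566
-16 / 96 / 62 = -1 / 372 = -0.00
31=31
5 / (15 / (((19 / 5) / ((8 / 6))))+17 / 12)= 0.75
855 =855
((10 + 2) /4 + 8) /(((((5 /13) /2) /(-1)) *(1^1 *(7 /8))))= -2288 /35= -65.37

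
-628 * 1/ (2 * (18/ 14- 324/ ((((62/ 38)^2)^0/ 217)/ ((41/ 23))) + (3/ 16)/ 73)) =59047072/ 23568124269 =0.00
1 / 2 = 0.50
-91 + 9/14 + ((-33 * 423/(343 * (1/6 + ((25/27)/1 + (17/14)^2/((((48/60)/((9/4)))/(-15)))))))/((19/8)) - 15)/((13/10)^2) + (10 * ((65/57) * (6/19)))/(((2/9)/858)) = 61012931809221695/4419686090638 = 13804.81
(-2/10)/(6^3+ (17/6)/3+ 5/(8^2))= -576/625025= -0.00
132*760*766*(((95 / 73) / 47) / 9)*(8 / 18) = 9733715200 / 92637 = 105073.73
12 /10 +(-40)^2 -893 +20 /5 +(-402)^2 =162316.20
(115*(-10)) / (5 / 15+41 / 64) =-220800 / 187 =-1180.75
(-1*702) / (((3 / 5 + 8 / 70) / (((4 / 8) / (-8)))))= 2457 / 40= 61.42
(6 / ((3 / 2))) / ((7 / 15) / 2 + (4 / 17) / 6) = 2040 / 139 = 14.68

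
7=7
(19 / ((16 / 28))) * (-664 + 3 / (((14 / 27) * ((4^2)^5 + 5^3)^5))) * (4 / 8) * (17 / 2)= -47018852850335826977130421927076845 / 501098808506054224616790970272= -93831.50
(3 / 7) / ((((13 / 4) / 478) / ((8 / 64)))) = 717 / 91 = 7.88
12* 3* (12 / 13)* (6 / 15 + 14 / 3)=10944 / 65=168.37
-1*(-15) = 15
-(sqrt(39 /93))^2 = -13 /31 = -0.42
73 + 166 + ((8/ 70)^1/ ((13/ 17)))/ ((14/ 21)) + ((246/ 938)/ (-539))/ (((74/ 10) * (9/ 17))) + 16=465499846436/ 1823887065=255.22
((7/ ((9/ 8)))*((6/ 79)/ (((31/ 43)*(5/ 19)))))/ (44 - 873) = -91504/ 30453315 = -0.00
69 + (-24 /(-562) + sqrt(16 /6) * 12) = 8 * sqrt(6) + 19401 /281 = 88.64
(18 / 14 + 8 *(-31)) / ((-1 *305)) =1727 / 2135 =0.81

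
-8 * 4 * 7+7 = -217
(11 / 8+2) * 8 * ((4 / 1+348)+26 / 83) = 789534 / 83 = 9512.46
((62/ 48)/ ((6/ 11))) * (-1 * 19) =-6479/ 144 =-44.99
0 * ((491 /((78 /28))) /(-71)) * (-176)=0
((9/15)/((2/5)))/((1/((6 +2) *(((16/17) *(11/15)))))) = 704/85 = 8.28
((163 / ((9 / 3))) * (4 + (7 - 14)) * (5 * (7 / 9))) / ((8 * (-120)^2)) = -1141 / 207360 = -0.01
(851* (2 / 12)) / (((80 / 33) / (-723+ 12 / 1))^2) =156162008673 / 12800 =12200156.93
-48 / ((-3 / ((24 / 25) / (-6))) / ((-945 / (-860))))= -3024 / 1075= -2.81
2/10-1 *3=-14/5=-2.80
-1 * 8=-8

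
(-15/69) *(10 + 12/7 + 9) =-725/161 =-4.50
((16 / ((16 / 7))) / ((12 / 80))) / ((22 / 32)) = 2240 / 33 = 67.88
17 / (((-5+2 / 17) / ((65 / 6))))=-18785 / 498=-37.72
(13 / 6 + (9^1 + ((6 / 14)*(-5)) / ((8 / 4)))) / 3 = 212 / 63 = 3.37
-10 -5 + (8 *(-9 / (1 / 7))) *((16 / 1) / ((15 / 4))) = -2165.40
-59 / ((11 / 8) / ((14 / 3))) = -6608 / 33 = -200.24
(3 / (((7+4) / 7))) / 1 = 21 / 11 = 1.91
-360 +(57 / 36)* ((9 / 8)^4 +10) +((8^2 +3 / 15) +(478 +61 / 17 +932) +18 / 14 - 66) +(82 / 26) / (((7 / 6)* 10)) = 407455643701 / 380190720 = 1071.71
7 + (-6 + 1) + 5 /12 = 29 /12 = 2.42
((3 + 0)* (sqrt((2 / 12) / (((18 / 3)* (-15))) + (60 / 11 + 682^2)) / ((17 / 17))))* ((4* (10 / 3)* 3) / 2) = 2* sqrt(455873376585) / 33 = 40920.24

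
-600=-600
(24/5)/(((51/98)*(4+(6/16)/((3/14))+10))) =448/765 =0.59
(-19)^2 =361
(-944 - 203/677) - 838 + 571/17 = -20125922/11509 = -1748.71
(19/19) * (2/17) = 2/17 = 0.12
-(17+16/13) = -237/13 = -18.23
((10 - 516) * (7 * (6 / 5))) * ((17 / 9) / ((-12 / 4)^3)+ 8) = -13650868 / 405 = -33705.85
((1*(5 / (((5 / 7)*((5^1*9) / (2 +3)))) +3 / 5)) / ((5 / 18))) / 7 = 124 / 175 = 0.71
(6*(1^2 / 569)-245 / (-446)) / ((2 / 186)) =13213533 / 253774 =52.07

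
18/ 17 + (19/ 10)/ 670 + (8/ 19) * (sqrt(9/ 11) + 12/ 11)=24 * sqrt(11)/ 209 + 36207307/ 23805100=1.90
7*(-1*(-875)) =6125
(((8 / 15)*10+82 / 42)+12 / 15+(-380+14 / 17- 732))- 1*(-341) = -453444 / 595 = -762.09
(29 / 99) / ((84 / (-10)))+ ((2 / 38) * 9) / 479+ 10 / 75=18816857 / 189209790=0.10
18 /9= 2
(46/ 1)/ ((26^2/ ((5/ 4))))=115/ 1352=0.09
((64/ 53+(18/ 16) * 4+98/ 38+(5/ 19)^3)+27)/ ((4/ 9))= 231015933/ 2908216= 79.44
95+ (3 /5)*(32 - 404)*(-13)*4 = 58507 /5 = 11701.40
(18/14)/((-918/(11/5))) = -11/3570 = -0.00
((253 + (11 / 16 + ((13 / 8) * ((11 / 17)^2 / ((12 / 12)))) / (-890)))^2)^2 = 4640688338019442528201275835617841 / 1120447115573159119360000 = 4141818273.72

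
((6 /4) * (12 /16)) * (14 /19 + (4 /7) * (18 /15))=4257 /2660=1.60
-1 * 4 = -4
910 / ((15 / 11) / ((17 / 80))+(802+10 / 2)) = 170170 / 152109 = 1.12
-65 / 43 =-1.51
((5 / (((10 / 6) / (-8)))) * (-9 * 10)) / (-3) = -720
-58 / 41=-1.41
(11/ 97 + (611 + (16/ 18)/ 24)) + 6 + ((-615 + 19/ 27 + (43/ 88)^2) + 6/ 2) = 123573539/ 20281536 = 6.09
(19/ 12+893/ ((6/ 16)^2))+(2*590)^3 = 59149380665/ 36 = 1643038351.81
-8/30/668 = -1/2505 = -0.00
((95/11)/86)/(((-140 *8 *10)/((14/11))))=-19/1664960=-0.00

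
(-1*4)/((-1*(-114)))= -2/57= -0.04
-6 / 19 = -0.32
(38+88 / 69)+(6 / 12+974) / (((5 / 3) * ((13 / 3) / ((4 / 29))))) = 7529008 / 130065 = 57.89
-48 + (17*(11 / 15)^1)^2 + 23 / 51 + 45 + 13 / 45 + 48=85492 / 425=201.16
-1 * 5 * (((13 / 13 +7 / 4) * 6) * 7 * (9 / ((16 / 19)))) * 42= -4147605 / 16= -259225.31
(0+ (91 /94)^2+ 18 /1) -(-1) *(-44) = -221455 /8836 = -25.06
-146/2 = -73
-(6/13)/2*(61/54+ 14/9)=-145/234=-0.62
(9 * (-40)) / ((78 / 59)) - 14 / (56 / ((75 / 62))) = -878895 / 3224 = -272.61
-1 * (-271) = 271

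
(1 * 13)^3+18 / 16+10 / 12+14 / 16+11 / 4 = 26431 / 12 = 2202.58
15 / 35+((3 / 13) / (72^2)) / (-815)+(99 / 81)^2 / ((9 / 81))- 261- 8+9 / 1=-31542925447 / 128157120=-246.13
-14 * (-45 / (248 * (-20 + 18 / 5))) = -1575 / 10168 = -0.15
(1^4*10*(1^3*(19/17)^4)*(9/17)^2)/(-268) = -52780005/3234434246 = -0.02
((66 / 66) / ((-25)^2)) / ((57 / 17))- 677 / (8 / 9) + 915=43712011 / 285000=153.38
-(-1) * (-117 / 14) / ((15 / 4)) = -78 / 35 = -2.23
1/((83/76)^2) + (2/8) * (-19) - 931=-25762423/27556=-934.91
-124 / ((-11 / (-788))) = -8882.91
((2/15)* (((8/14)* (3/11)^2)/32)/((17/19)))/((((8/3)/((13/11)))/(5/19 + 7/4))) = 1053/5962880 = 0.00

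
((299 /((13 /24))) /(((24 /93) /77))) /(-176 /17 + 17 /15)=-41999265 /2351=-17864.43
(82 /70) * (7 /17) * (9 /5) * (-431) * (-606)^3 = 35393336799624 /425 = 83278439528.53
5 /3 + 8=29 /3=9.67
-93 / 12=-31 / 4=-7.75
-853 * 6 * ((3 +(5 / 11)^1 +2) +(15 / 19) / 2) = -6256755 / 209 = -29936.63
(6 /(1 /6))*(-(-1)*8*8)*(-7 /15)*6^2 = -193536 /5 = -38707.20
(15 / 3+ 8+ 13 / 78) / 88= 79 / 528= 0.15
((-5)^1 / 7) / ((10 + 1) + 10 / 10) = -5 / 84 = -0.06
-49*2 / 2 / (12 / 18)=-147 / 2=-73.50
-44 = -44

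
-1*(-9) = 9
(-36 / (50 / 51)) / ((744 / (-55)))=1683 / 620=2.71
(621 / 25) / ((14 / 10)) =621 / 35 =17.74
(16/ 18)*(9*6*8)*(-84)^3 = -227598336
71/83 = 0.86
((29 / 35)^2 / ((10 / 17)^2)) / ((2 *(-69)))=-243049 / 16905000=-0.01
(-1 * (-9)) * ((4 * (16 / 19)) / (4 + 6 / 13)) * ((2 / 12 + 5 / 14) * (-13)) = -178464 / 3857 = -46.27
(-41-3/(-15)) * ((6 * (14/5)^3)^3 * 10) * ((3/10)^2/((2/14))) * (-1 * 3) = 86033590538821632/48828125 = 1761967934.24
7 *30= 210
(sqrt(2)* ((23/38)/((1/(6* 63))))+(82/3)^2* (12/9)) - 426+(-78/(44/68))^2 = 4347* sqrt(2)/19+49336126/3267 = 15424.91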